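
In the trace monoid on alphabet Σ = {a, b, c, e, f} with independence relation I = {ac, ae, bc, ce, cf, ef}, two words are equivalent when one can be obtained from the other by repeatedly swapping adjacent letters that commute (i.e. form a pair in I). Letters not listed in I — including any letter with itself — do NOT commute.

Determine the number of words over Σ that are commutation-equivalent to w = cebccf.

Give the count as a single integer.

#0=c has no predecessor
#1=e has no predecessor
#2=b depends on [1:e]
#3=c depends on [0:c]
#4=c depends on [3:c]
#5=f depends on [2:b]
sources: [0:c, 1:e]
N(rest) = Σ N(rest − s) over sources s of rest; N(one piece) = 1:
  size 1 → [4]=1  [5]=1
  size 2 → [2,5]=1  [3,4]=1  [4,5]=2
  size 3 → [0,3,4]=1  [1,2,5]=1  [2,4,5]=3  [3,4,5]=3
  size 4 → [0,3,4,5]=4  [1,2,4,5]=4  [2,3,4,5]=6
  first=0(c) contributes 10
  first=1(e) contributes 10
|[w]| = 20

20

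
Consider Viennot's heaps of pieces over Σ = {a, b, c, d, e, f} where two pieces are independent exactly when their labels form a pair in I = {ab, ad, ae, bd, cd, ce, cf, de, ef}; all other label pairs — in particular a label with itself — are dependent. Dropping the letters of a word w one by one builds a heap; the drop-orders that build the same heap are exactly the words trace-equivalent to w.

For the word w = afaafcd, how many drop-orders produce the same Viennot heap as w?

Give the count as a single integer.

drop 0:a onto floor
drop 1:f onto {0:a}
drop 2:a onto {1:f}
drop 3:a onto {2:a}
drop 4:f onto {3:a}
drop 5:c onto {3:a}
drop 6:d onto {4:f}
ground layer = {0:a}
drop-orders for the pieces not yet dropped (sum over which currently-grounded one goes next):
  1 to go: {5} 1  {6} 1
  2 to go: {4,6} 1  {5,6} 2
  3 to go: {4,5,6} 3
  4 to go: {3,4,5,6} 3
  5 to go: {2,3,4,5,6} 3
  if 0:a drops first: 3 orders

3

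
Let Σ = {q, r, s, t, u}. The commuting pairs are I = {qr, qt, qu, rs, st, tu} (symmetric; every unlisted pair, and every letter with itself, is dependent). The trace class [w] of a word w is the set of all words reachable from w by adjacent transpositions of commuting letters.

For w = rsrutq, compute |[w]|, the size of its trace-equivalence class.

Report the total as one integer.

0(r) covers ∅
1(s) covers ∅
2(r) covers 0:r
3(u) covers 1:s, 2:r
4(t) covers 2:r
5(q) covers 1:s
floor of heap: 0:r, 1:s
completions by unplaced set U, small U first (add the entries for U minus each lowest piece of U):
  |U|=1: {3}:1  {4}:1  {5}:1
  |U|=2: {3,4}:2  {3,5}:2  {4,5}:2
  |U|=3: {1,3,5}:2  {2,3,4}:2  {3,4,5}:6
  |U|=4: {0,2,3,4}:2  {1,3,4,5}:8  {2,3,4,5}:8
  start at 0(r): 16
  start at 1(s): 10
sum over floor = 26

26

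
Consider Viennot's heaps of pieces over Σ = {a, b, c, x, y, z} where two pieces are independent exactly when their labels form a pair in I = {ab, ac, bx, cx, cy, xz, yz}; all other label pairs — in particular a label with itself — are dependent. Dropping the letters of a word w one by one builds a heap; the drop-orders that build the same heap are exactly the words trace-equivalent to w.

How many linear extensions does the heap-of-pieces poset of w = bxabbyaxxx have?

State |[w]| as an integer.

#0=b has no predecessor
#1=x has no predecessor
#2=a depends on [1:x]
#3=b depends on [0:b]
#4=b depends on [3:b]
#5=y depends on [2:a, 4:b]
#6=a depends on [5:y]
#7=x depends on [6:a]
#8=x depends on [7:x]
#9=x depends on [8:x]
sources: [0:b, 1:x]
N(rest) = Σ N(rest − s) over sources s of rest; N(one piece) = 1:
  size 1 → [9]=1
  size 2 → [8,9]=1
  size 3 → [7,8,9]=1
  size 4 → [6,7,8,9]=1
  size 5 → [5,6,7,8,9]=1
  size 6 → [2,5,6,7,8,9]=1  [4,5,6,7,8,9]=1
  size 7 → [1,2,5,6,7,8,9]=1  [2,4,5,6,7,8,9]=2  [3,4,5,6,7,8,9]=1
  size 8 → [0,3,4,5,6,7,8,9]=1  [1,2,4,5,6,7,8,9]=3  [2,3,4,5,6,7,8,9]=3
  first=0(b) contributes 6
  first=1(x) contributes 4
|[w]| = 10

10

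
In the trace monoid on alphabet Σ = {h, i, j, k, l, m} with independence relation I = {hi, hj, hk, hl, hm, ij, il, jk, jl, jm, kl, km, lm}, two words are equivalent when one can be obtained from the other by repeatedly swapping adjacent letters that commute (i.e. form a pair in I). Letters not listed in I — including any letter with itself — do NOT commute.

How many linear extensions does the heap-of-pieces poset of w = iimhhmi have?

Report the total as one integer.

piece 0:i — minimal
piece 1:i rests on {0:i}
piece 2:m rests on {1:i}
piece 3:h — minimal
piece 4:h rests on {3:h}
piece 5:m rests on {2:m}
piece 6:i rests on {5:m}
minimal pieces: {0:i, 3:h}
ways to finish when only these pieces remain (= sum over removing one remaining piece with nothing left below it):
  1 left: {4}→1  {6}→1
  2 left: {3,4}→1  {4,6}→2  {5,6}→1
  3 left: {2,5,6}→1  {3,4,6}→3  {4,5,6}→3
  4 left: {1,2,5,6}→1  {2,4,5,6}→4  {3,4,5,6}→6
  5 left: {0,1,2,5,6}→1  {1,2,4,5,6}→5  {2,3,4,5,6}→10
  placing 0:i first → 15 extensions
  placing 3:h first → 6 extensions
total linear extensions = 21

21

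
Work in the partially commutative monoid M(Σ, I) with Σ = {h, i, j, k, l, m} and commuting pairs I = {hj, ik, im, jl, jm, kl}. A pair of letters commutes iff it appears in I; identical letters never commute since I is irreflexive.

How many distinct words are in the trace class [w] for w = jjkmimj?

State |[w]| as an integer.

0(j) covers ∅
1(j) covers 0:j
2(k) covers 1:j
3(m) covers 2:k
4(i) covers 1:j
5(m) covers 3:m
6(j) covers 2:k, 4:i
floor of heap: 0:j
completions by unplaced set U, small U first (add the entries for U minus each lowest piece of U):
  |U|=1: {5}:1  {6}:1
  |U|=2: {3,5}:1  {4,6}:1  {5,6}:2
  |U|=3: {3,5,6}:3  {4,5,6}:3
  |U|=4: {2,3,5,6}:3  {3,4,5,6}:6
  |U|=5: {2,3,4,5,6}:9
  start at 0(j): 9

9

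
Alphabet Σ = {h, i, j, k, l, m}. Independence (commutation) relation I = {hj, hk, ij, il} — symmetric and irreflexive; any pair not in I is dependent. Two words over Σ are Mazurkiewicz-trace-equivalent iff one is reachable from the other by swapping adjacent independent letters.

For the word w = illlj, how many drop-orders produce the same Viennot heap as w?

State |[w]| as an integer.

5

drop 0:i onto floor
drop 1:l onto floor
drop 2:l onto {1:l}
drop 3:l onto {2:l}
drop 4:j onto {3:l}
ground layer = {0:i, 1:l}
drop-orders for the pieces not yet dropped (sum over which currently-grounded one goes next):
  1 to go: {0} 1  {4} 1
  2 to go: {0,4} 2  {3,4} 1
  3 to go: {0,3,4} 3  {2,3,4} 1
  if 0:i drops first: 1 orders
  if 1:l drops first: 4 orders
heap linearizations: 5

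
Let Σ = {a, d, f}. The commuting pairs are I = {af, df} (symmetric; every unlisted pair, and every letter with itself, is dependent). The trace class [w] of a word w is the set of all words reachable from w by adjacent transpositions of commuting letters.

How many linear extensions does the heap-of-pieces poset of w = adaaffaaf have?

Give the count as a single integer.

84

#0=a has no predecessor
#1=d depends on [0:a]
#2=a depends on [1:d]
#3=a depends on [2:a]
#4=f has no predecessor
#5=f depends on [4:f]
#6=a depends on [3:a]
#7=a depends on [6:a]
#8=f depends on [5:f]
sources: [0:a, 4:f]
N(rest) = Σ N(rest − s) over sources s of rest; N(one piece) = 1:
  size 1 → [7]=1  [8]=1
  size 2 → [5,8]=1  [6,7]=1  [7,8]=2
  size 3 → [3,6,7]=1  [4,5,8]=1  [5,7,8]=3  [6,7,8]=3
  size 4 → [2,3,6,7]=1  [3,6,7,8]=4  [4,5,7,8]=4  [5,6,7,8]=6
  size 5 → [1,2,3,6,7]=1  [2,3,6,7,8]=5  [3,5,6,7,8]=10  [4,5,6,7,8]=10
  size 6 → [0,1,2,3,6,7]=1  [1,2,3,6,7,8]=6  [2,3,5,6,7,8]=15  [3,4,5,6,7,8]=20
  size 7 → [0,1,2,3,6,7,8]=7  [1,2,3,5,6,7,8]=21  [2,3,4,5,6,7,8]=35
  first=0(a) contributes 56
  first=4(f) contributes 28
|[w]| = 84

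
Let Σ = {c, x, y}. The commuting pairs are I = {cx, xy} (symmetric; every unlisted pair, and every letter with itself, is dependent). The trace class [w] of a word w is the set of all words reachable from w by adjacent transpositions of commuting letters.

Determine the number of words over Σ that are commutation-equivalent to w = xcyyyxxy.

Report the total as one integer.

piece 0:x — minimal
piece 1:c — minimal
piece 2:y rests on {1:c}
piece 3:y rests on {2:y}
piece 4:y rests on {3:y}
piece 5:x rests on {0:x}
piece 6:x rests on {5:x}
piece 7:y rests on {4:y}
minimal pieces: {0:x, 1:c}
ways to finish when only these pieces remain (= sum over removing one remaining piece with nothing left below it):
  1 left: {6}→1  {7}→1
  2 left: {4,7}→1  {5,6}→1  {6,7}→2
  3 left: {0,5,6}→1  {3,4,7}→1  {4,6,7}→3  {5,6,7}→3
  4 left: {0,5,6,7}→4  {2,3,4,7}→1  {3,4,6,7}→4  {4,5,6,7}→6
  5 left: {0,4,5,6,7}→10  {1,2,3,4,7}→1  {2,3,4,6,7}→5  {3,4,5,6,7}→10
  6 left: {0,3,4,5,6,7}→20  {1,2,3,4,6,7}→6  {2,3,4,5,6,7}→15
  placing 0:x first → 21 extensions
  placing 1:c first → 35 extensions
total linear extensions = 56

56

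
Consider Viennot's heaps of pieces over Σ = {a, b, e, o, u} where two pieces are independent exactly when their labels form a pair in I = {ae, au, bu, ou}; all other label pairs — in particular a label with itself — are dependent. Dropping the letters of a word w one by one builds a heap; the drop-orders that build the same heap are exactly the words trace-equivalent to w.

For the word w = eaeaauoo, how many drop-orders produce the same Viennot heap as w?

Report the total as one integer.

40

0(e) covers ∅
1(a) covers ∅
2(e) covers 0:e
3(a) covers 1:a
4(a) covers 3:a
5(u) covers 2:e
6(o) covers 2:e, 4:a
7(o) covers 6:o
floor of heap: 0:e, 1:a
completions by unplaced set U, small U first (add the entries for U minus each lowest piece of U):
  |U|=1: {5}:1  {7}:1
  |U|=2: {5,7}:2  {6,7}:1
  |U|=3: {4,6,7}:1  {5,6,7}:3
  |U|=4: {2,5,6,7}:3  {3,4,6,7}:1  {4,5,6,7}:4
  |U|=5: {0,2,5,6,7}:3  {1,3,4,6,7}:1  {2,4,5,6,7}:7  {3,4,5,6,7}:5
  |U|=6: {0,2,4,5,6,7}:10  {1,3,4,5,6,7}:6  {2,3,4,5,6,7}:12
  start at 0(e): 18
  start at 1(a): 22
sum over floor = 40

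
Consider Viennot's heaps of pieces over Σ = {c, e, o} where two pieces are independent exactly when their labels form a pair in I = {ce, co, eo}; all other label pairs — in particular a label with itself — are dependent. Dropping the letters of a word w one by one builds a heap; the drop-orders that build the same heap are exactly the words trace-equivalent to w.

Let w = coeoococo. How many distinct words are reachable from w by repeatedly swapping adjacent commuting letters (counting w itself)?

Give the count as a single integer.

piece 0:c — minimal
piece 1:o — minimal
piece 2:e — minimal
piece 3:o rests on {1:o}
piece 4:o rests on {3:o}
piece 5:c rests on {0:c}
piece 6:o rests on {4:o}
piece 7:c rests on {5:c}
piece 8:o rests on {6:o}
minimal pieces: {0:c, 1:o, 2:e}
ways to finish when only these pieces remain (= sum over removing one remaining piece with nothing left below it):
  1 left: {2}→1  {7}→1  {8}→1
  2 left: {2,7}→2  {2,8}→2  {5,7}→1  {6,8}→1  {7,8}→2
  3 left: {0,5,7}→1  {2,5,7}→3  {2,6,8}→3  {2,7,8}→6  {4,6,8}→1  {5,7,8}→3  {6,7,8}→3
  4 left: {0,2,5,7}→4  {0,5,7,8}→4  {2,4,6,8}→4  {2,5,7,8}→12  {2,6,7,8}→12  {3,4,6,8}→1  {4,6,7,8}→4  {5,6,7,8}→6
  5 left: {0,2,5,7,8}→20  {0,5,6,7,8}→10  {1,3,4,6,8}→1  {2,3,4,6,8}→5  {2,4,6,7,8}→20  {2,5,6,7,8}→30  {3,4,6,7,8}→5  {4,5,6,7,8}→10
  6 left: {0,2,5,6,7,8}→60  {0,4,5,6,7,8}→20  {1,2,3,4,6,8}→6  {1,3,4,6,7,8}→6  {2,3,4,6,7,8}→30  {2,4,5,6,7,8}→60  {3,4,5,6,7,8}→15
  7 left: {0,2,4,5,6,7,8}→140  {0,3,4,5,6,7,8}→35  {1,2,3,4,6,7,8}→42  {1,3,4,5,6,7,8}→21  {2,3,4,5,6,7,8}→105
  placing 0:c first → 168 extensions
  placing 1:o first → 280 extensions
  placing 2:e first → 56 extensions
total linear extensions = 504

504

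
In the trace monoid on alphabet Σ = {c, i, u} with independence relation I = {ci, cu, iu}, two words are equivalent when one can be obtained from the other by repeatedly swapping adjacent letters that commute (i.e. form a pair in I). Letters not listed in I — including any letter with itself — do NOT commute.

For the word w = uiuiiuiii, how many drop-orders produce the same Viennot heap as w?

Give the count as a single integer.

#0=u has no predecessor
#1=i has no predecessor
#2=u depends on [0:u]
#3=i depends on [1:i]
#4=i depends on [3:i]
#5=u depends on [2:u]
#6=i depends on [4:i]
#7=i depends on [6:i]
#8=i depends on [7:i]
sources: [0:u, 1:i]
N(rest) = Σ N(rest − s) over sources s of rest; N(one piece) = 1:
  size 1 → [5]=1  [8]=1
  size 2 → [2,5]=1  [5,8]=2  [7,8]=1
  size 3 → [0,2,5]=1  [2,5,8]=3  [5,7,8]=3  [6,7,8]=1
  size 4 → [0,2,5,8]=4  [2,5,7,8]=6  [4,6,7,8]=1  [5,6,7,8]=4
  size 5 → [0,2,5,7,8]=10  [2,5,6,7,8]=10  [3,4,6,7,8]=1  [4,5,6,7,8]=5
  size 6 → [0,2,5,6,7,8]=20  [1,3,4,6,7,8]=1  [2,4,5,6,7,8]=15  [3,4,5,6,7,8]=6
  size 7 → [0,2,4,5,6,7,8]=35  [1,3,4,5,6,7,8]=7  [2,3,4,5,6,7,8]=21
  first=0(u) contributes 28
  first=1(i) contributes 56
|[w]| = 84

84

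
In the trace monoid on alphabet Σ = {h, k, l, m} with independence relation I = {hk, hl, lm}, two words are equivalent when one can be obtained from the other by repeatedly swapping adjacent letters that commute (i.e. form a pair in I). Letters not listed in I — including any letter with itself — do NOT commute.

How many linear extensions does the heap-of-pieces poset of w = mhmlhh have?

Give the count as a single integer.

6

drop 0:m onto floor
drop 1:h onto {0:m}
drop 2:m onto {1:h}
drop 3:l onto floor
drop 4:h onto {2:m}
drop 5:h onto {4:h}
ground layer = {0:m, 3:l}
drop-orders for the pieces not yet dropped (sum over which currently-grounded one goes next):
  1 to go: {3} 1  {5} 1
  2 to go: {3,5} 2  {4,5} 1
  3 to go: {2,4,5} 1  {3,4,5} 3
  4 to go: {1,2,4,5} 1  {2,3,4,5} 4
  if 0:m drops first: 5 orders
  if 3:l drops first: 1 orders
heap linearizations: 6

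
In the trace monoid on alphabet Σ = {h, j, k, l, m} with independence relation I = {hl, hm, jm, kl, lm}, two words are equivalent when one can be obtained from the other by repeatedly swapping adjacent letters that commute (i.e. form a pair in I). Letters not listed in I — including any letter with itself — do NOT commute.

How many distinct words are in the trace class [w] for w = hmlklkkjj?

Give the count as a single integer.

42

#0=h has no predecessor
#1=m has no predecessor
#2=l has no predecessor
#3=k depends on [0:h, 1:m]
#4=l depends on [2:l]
#5=k depends on [3:k]
#6=k depends on [5:k]
#7=j depends on [4:l, 6:k]
#8=j depends on [7:j]
sources: [0:h, 1:m, 2:l]
N(rest) = Σ N(rest − s) over sources s of rest; N(one piece) = 1:
  size 1 → [8]=1
  size 2 → [7,8]=1
  size 3 → [4,7,8]=1  [6,7,8]=1
  size 4 → [2,4,7,8]=1  [4,6,7,8]=2  [5,6,7,8]=1
  size 5 → [2,4,6,7,8]=3  [3,5,6,7,8]=1  [4,5,6,7,8]=3
  size 6 → [0,3,5,6,7,8]=1  [1,3,5,6,7,8]=1  [2,4,5,6,7,8]=6  [3,4,5,6,7,8]=4
  size 7 → [0,1,3,5,6,7,8]=2  [0,3,4,5,6,7,8]=5  [1,3,4,5,6,7,8]=5  [2,3,4,5,6,7,8]=10
  first=0(h) contributes 15
  first=1(m) contributes 15
  first=2(l) contributes 12
|[w]| = 42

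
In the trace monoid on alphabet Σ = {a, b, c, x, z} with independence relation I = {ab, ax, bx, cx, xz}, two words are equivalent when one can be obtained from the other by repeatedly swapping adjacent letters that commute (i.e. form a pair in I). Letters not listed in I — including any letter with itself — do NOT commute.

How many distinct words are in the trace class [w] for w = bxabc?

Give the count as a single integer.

15

#0=b has no predecessor
#1=x has no predecessor
#2=a has no predecessor
#3=b depends on [0:b]
#4=c depends on [2:a, 3:b]
sources: [0:b, 1:x, 2:a]
N(rest) = Σ N(rest − s) over sources s of rest; N(one piece) = 1:
  size 1 → [1]=1  [4]=1
  size 2 → [1,4]=2  [2,4]=1  [3,4]=1
  size 3 → [0,3,4]=1  [1,2,4]=3  [1,3,4]=3  [2,3,4]=2
  first=0(b) contributes 8
  first=1(x) contributes 3
  first=2(a) contributes 4
|[w]| = 15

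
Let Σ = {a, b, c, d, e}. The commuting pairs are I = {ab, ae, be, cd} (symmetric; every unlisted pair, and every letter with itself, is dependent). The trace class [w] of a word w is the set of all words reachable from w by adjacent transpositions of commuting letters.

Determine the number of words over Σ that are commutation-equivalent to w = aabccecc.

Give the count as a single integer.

drop 0:a onto floor
drop 1:a onto {0:a}
drop 2:b onto floor
drop 3:c onto {1:a, 2:b}
drop 4:c onto {3:c}
drop 5:e onto {4:c}
drop 6:c onto {5:e}
drop 7:c onto {6:c}
ground layer = {0:a, 2:b}
drop-orders for the pieces not yet dropped (sum over which currently-grounded one goes next):
  1 to go: {7} 1
  2 to go: {6,7} 1
  3 to go: {5,6,7} 1
  4 to go: {4,5,6,7} 1
  5 to go: {3,4,5,6,7} 1
  6 to go: {1,3,4,5,6,7} 1  {2,3,4,5,6,7} 1
  if 0:a drops first: 2 orders
  if 2:b drops first: 1 orders
heap linearizations: 3

3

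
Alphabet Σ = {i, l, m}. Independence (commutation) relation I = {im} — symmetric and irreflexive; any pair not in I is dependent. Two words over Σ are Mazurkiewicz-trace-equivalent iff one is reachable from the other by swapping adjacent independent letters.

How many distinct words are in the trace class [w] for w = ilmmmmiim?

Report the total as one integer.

21

#0=i has no predecessor
#1=l depends on [0:i]
#2=m depends on [1:l]
#3=m depends on [2:m]
#4=m depends on [3:m]
#5=m depends on [4:m]
#6=i depends on [1:l]
#7=i depends on [6:i]
#8=m depends on [5:m]
sources: [0:i]
N(rest) = Σ N(rest − s) over sources s of rest; N(one piece) = 1:
  size 1 → [7]=1  [8]=1
  size 2 → [5,8]=1  [6,7]=1  [7,8]=2
  size 3 → [4,5,8]=1  [5,7,8]=3  [6,7,8]=3
  size 4 → [3,4,5,8]=1  [4,5,7,8]=4  [5,6,7,8]=6
  size 5 → [2,3,4,5,8]=1  [3,4,5,7,8]=5  [4,5,6,7,8]=10
  size 6 → [2,3,4,5,7,8]=6  [3,4,5,6,7,8]=15
  size 7 → [2,3,4,5,6,7,8]=21
  first=0(i) contributes 21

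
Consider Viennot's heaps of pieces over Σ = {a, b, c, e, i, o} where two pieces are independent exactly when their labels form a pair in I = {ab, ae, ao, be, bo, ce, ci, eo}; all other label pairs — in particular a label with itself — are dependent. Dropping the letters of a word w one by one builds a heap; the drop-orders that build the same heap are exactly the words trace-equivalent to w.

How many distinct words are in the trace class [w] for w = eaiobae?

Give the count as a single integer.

48

#0=e has no predecessor
#1=a has no predecessor
#2=i depends on [0:e, 1:a]
#3=o depends on [2:i]
#4=b depends on [2:i]
#5=a depends on [2:i]
#6=e depends on [2:i]
sources: [0:e, 1:a]
N(rest) = Σ N(rest − s) over sources s of rest; N(one piece) = 1:
  size 1 → [3]=1  [4]=1  [5]=1  [6]=1
  size 2 → [3,4]=2  [3,5]=2  [3,6]=2  [4,5]=2  [4,6]=2  [5,6]=2
  size 3 → [3,4,5]=6  [3,4,6]=6  [3,5,6]=6  [4,5,6]=6
  size 4 → [3,4,5,6]=24
  size 5 → [2,3,4,5,6]=24
  first=0(e) contributes 24
  first=1(a) contributes 24
|[w]| = 48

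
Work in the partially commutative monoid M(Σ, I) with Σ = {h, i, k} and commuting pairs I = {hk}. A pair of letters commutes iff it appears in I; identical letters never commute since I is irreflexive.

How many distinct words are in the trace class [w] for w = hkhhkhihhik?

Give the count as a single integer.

15

drop 0:h onto floor
drop 1:k onto floor
drop 2:h onto {0:h}
drop 3:h onto {2:h}
drop 4:k onto {1:k}
drop 5:h onto {3:h}
drop 6:i onto {4:k, 5:h}
drop 7:h onto {6:i}
drop 8:h onto {7:h}
drop 9:i onto {8:h}
drop 10:k onto {9:i}
ground layer = {0:h, 1:k}
drop-orders for the pieces not yet dropped (sum over which currently-grounded one goes next):
  1 to go: {10} 1
  2 to go: {9,10} 1
  3 to go: {8,9,10} 1
  4 to go: {7,8,9,10} 1
  5 to go: {6,7,8,9,10} 1
  6 to go: {4,6,7,8,9,10} 1  {5,6,7,8,9,10} 1
  7 to go: {1,4,6,7,8,9,10} 1  {3,5,6,7,8,9,10} 1  {4,5,6,7,8,9,10} 2
  8 to go: {1,4,5,6,7,8,9,10} 3  {2,3,5,6,7,8,9,10} 1  {3,4,5,6,7,8,9,10} 3
  9 to go: {0,2,3,5,6,7,8,9,10} 1  {1,3,4,5,6,7,8,9,10} 6  {2,3,4,5,6,7,8,9,10} 4
  if 0:h drops first: 10 orders
  if 1:k drops first: 5 orders
heap linearizations: 15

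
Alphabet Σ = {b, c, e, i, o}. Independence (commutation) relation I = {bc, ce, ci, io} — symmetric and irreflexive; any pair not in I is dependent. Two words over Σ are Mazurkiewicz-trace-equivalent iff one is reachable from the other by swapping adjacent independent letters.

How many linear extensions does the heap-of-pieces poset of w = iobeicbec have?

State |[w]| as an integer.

49

#0=i has no predecessor
#1=o has no predecessor
#2=b depends on [0:i, 1:o]
#3=e depends on [2:b]
#4=i depends on [3:e]
#5=c depends on [1:o]
#6=b depends on [4:i]
#7=e depends on [6:b]
#8=c depends on [5:c]
sources: [0:i, 1:o]
N(rest) = Σ N(rest − s) over sources s of rest; N(one piece) = 1:
  size 1 → [7]=1  [8]=1
  size 2 → [5,8]=1  [6,7]=1  [7,8]=2
  size 3 → [4,6,7]=1  [5,7,8]=3  [6,7,8]=3
  size 4 → [3,4,6,7]=1  [4,6,7,8]=4  [5,6,7,8]=6
  size 5 → [2,3,4,6,7]=1  [3,4,6,7,8]=5  [4,5,6,7,8]=10
  size 6 → [0,2,3,4,6,7]=1  [2,3,4,6,7,8]=6  [3,4,5,6,7,8]=15
  size 7 → [0,2,3,4,6,7,8]=7  [2,3,4,5,6,7,8]=21
  first=0(i) contributes 21
  first=1(o) contributes 28
|[w]| = 49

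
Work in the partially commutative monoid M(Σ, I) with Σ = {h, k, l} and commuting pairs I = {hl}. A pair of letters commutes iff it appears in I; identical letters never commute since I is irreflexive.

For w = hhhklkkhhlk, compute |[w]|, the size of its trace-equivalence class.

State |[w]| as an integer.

0(h) covers ∅
1(h) covers 0:h
2(h) covers 1:h
3(k) covers 2:h
4(l) covers 3:k
5(k) covers 4:l
6(k) covers 5:k
7(h) covers 6:k
8(h) covers 7:h
9(l) covers 6:k
10(k) covers 8:h, 9:l
floor of heap: 0:h
completions by unplaced set U, small U first (add the entries for U minus each lowest piece of U):
  |U|=1: {10}:1
  |U|=2: {8,10}:1  {9,10}:1
  |U|=3: {7,8,10}:1  {8,9,10}:2
  |U|=4: {7,8,9,10}:3
  |U|=5: {6,7,8,9,10}:3
  |U|=6: {5,6,7,8,9,10}:3
  |U|=7: {4,5,6,7,8,9,10}:3
  |U|=8: {3,4,5,6,7,8,9,10}:3
  |U|=9: {2,3,4,5,6,7,8,9,10}:3
  start at 0(h): 3

3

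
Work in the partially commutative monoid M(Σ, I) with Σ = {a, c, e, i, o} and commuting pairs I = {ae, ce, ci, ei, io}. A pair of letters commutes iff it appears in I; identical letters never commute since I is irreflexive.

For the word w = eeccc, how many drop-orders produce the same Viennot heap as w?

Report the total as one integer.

10

0(e) covers ∅
1(e) covers 0:e
2(c) covers ∅
3(c) covers 2:c
4(c) covers 3:c
floor of heap: 0:e, 2:c
completions by unplaced set U, small U first (add the entries for U minus each lowest piece of U):
  |U|=1: {1}:1  {4}:1
  |U|=2: {0,1}:1  {1,4}:2  {3,4}:1
  |U|=3: {0,1,4}:3  {1,3,4}:3  {2,3,4}:1
  start at 0(e): 4
  start at 2(c): 6
sum over floor = 10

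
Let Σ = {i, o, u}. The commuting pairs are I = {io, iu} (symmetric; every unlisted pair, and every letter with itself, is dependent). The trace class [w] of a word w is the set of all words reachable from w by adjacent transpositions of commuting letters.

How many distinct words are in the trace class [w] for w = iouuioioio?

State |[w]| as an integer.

210

drop 0:i onto floor
drop 1:o onto floor
drop 2:u onto {1:o}
drop 3:u onto {2:u}
drop 4:i onto {0:i}
drop 5:o onto {3:u}
drop 6:i onto {4:i}
drop 7:o onto {5:o}
drop 8:i onto {6:i}
drop 9:o onto {7:o}
ground layer = {0:i, 1:o}
drop-orders for the pieces not yet dropped (sum over which currently-grounded one goes next):
  1 to go: {8} 1  {9} 1
  2 to go: {6,8} 1  {7,9} 1  {8,9} 2
  3 to go: {4,6,8} 1  {5,7,9} 1  {6,8,9} 3  {7,8,9} 3
  4 to go: {0,4,6,8} 1  {3,5,7,9} 1  {4,6,8,9} 4  {5,7,8,9} 4  {6,7,8,9} 6
  5 to go: {0,4,6,8,9} 5  {2,3,5,7,9} 1  {3,5,7,8,9} 5  {4,6,7,8,9} 10  {5,6,7,8,9} 10
  6 to go: {0,4,6,7,8,9} 15  {1,2,3,5,7,9} 1  {2,3,5,7,8,9} 6  {3,5,6,7,8,9} 15  {4,5,6,7,8,9} 20
  7 to go: {0,4,5,6,7,8,9} 35  {1,2,3,5,7,8,9} 7  {2,3,5,6,7,8,9} 21  {3,4,5,6,7,8,9} 35
  8 to go: {0,3,4,5,6,7,8,9} 70  {1,2,3,5,6,7,8,9} 28  {2,3,4,5,6,7,8,9} 56
  if 0:i drops first: 84 orders
  if 1:o drops first: 126 orders
heap linearizations: 210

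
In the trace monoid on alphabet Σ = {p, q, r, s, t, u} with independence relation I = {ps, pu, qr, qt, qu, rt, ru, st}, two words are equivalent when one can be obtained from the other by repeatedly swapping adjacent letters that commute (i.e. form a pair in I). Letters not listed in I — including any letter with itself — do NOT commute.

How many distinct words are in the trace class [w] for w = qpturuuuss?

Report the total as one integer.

6

drop 0:q onto floor
drop 1:p onto {0:q}
drop 2:t onto {1:p}
drop 3:u onto {2:t}
drop 4:r onto {1:p}
drop 5:u onto {3:u}
drop 6:u onto {5:u}
drop 7:u onto {6:u}
drop 8:s onto {4:r, 7:u}
drop 9:s onto {8:s}
ground layer = {0:q}
drop-orders for the pieces not yet dropped (sum over which currently-grounded one goes next):
  1 to go: {9} 1
  2 to go: {8,9} 1
  3 to go: {4,8,9} 1  {7,8,9} 1
  4 to go: {4,7,8,9} 2  {6,7,8,9} 1
  5 to go: {4,6,7,8,9} 3  {5,6,7,8,9} 1
  6 to go: {3,5,6,7,8,9} 1  {4,5,6,7,8,9} 4
  7 to go: {2,3,5,6,7,8,9} 1  {3,4,5,6,7,8,9} 5
  8 to go: {2,3,4,5,6,7,8,9} 6
  if 0:q drops first: 6 orders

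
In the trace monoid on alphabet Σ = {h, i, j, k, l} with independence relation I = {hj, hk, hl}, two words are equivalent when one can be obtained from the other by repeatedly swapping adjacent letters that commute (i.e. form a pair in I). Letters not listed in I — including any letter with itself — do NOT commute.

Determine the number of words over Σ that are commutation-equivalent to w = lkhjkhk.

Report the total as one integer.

21

#0=l has no predecessor
#1=k depends on [0:l]
#2=h has no predecessor
#3=j depends on [1:k]
#4=k depends on [3:j]
#5=h depends on [2:h]
#6=k depends on [4:k]
sources: [0:l, 2:h]
N(rest) = Σ N(rest − s) over sources s of rest; N(one piece) = 1:
  size 1 → [5]=1  [6]=1
  size 2 → [2,5]=1  [4,6]=1  [5,6]=2
  size 3 → [2,5,6]=3  [3,4,6]=1  [4,5,6]=3
  size 4 → [1,3,4,6]=1  [2,4,5,6]=6  [3,4,5,6]=4
  size 5 → [0,1,3,4,6]=1  [1,3,4,5,6]=5  [2,3,4,5,6]=10
  first=0(l) contributes 15
  first=2(h) contributes 6
|[w]| = 21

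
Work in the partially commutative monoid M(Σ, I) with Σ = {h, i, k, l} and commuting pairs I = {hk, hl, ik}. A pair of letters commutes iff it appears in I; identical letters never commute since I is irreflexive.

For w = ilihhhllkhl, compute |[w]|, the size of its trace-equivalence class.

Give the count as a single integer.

piece 0:i — minimal
piece 1:l rests on {0:i}
piece 2:i rests on {1:l}
piece 3:h rests on {2:i}
piece 4:h rests on {3:h}
piece 5:h rests on {4:h}
piece 6:l rests on {2:i}
piece 7:l rests on {6:l}
piece 8:k rests on {7:l}
piece 9:h rests on {5:h}
piece 10:l rests on {8:k}
minimal pieces: {0:i}
ways to finish when only these pieces remain (= sum over removing one remaining piece with nothing left below it):
  1 left: {9}→1  {10}→1
  2 left: {5,9}→1  {8,10}→1  {9,10}→2
  3 left: {4,5,9}→1  {5,9,10}→3  {7,8,10}→1  {8,9,10}→3
  4 left: {3,4,5,9}→1  {4,5,9,10}→4  {5,8,9,10}→6  {6,7,8,10}→1  {7,8,9,10}→4
  5 left: {3,4,5,9,10}→5  {4,5,8,9,10}→10  {5,7,8,9,10}→10  {6,7,8,9,10}→5
  6 left: {3,4,5,8,9,10}→15  {4,5,7,8,9,10}→20  {5,6,7,8,9,10}→15
  7 left: {3,4,5,7,8,9,10}→35  {4,5,6,7,8,9,10}→35
  8 left: {3,4,5,6,7,8,9,10}→70
  9 left: {2,3,4,5,6,7,8,9,10}→70
  placing 0:i first → 70 extensions

70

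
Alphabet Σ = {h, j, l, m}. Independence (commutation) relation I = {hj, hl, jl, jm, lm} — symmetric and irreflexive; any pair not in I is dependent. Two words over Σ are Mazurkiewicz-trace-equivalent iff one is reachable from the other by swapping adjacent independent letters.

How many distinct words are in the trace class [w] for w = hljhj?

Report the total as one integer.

#0=h has no predecessor
#1=l has no predecessor
#2=j has no predecessor
#3=h depends on [0:h]
#4=j depends on [2:j]
sources: [0:h, 1:l, 2:j]
N(rest) = Σ N(rest − s) over sources s of rest; N(one piece) = 1:
  size 1 → [1]=1  [3]=1  [4]=1
  size 2 → [0,3]=1  [1,3]=2  [1,4]=2  [2,4]=1  [3,4]=2
  size 3 → [0,1,3]=3  [0,3,4]=3  [1,2,4]=3  [1,3,4]=6  [2,3,4]=3
  first=0(h) contributes 12
  first=1(l) contributes 6
  first=2(j) contributes 12
|[w]| = 30

30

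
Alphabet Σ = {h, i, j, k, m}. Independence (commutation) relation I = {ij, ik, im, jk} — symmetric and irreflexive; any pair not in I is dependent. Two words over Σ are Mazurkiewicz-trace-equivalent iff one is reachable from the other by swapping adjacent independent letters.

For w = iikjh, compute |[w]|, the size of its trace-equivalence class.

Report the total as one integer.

drop 0:i onto floor
drop 1:i onto {0:i}
drop 2:k onto floor
drop 3:j onto floor
drop 4:h onto {1:i, 2:k, 3:j}
ground layer = {0:i, 2:k, 3:j}
drop-orders for the pieces not yet dropped (sum over which currently-grounded one goes next):
  1 to go: {4} 1
  2 to go: {1,4} 1  {2,4} 1  {3,4} 1
  3 to go: {0,1,4} 1  {1,2,4} 2  {1,3,4} 2  {2,3,4} 2
  if 0:i drops first: 6 orders
  if 2:k drops first: 3 orders
  if 3:j drops first: 3 orders
heap linearizations: 12

12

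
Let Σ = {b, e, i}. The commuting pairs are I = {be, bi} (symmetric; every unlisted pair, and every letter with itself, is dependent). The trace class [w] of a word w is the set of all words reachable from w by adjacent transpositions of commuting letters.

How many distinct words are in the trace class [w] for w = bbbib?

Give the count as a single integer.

piece 0:b — minimal
piece 1:b rests on {0:b}
piece 2:b rests on {1:b}
piece 3:i — minimal
piece 4:b rests on {2:b}
minimal pieces: {0:b, 3:i}
ways to finish when only these pieces remain (= sum over removing one remaining piece with nothing left below it):
  1 left: {3}→1  {4}→1
  2 left: {2,4}→1  {3,4}→2
  3 left: {1,2,4}→1  {2,3,4}→3
  placing 0:b first → 4 extensions
  placing 3:i first → 1 extensions
total linear extensions = 5

5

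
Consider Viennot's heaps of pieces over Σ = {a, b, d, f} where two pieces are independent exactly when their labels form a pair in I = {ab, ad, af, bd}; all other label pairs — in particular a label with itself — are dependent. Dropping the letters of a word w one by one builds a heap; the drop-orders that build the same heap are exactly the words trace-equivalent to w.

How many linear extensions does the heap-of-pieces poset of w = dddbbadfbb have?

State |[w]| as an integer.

150

#0=d has no predecessor
#1=d depends on [0:d]
#2=d depends on [1:d]
#3=b has no predecessor
#4=b depends on [3:b]
#5=a has no predecessor
#6=d depends on [2:d]
#7=f depends on [4:b, 6:d]
#8=b depends on [7:f]
#9=b depends on [8:b]
sources: [0:d, 3:b, 5:a]
N(rest) = Σ N(rest − s) over sources s of rest; N(one piece) = 1:
  size 1 → [5]=1  [9]=1
  size 2 → [5,9]=2  [8,9]=1
  size 3 → [5,8,9]=3  [7,8,9]=1
  size 4 → [4,7,8,9]=1  [5,7,8,9]=4  [6,7,8,9]=1
  size 5 → [2,6,7,8,9]=1  [3,4,7,8,9]=1  [4,5,7,8,9]=5  [4,6,7,8,9]=2  [5,6,7,8,9]=5
  size 6 → [1,2,6,7,8,9]=1  [2,4,6,7,8,9]=3  [2,5,6,7,8,9]=6  [3,4,5,7,8,9]=6  [3,4,6,7,8,9]=3  [4,5,6,7,8,9]=12
  size 7 → [0,1,2,6,7,8,9]=1  [1,2,4,6,7,8,9]=4  [1,2,5,6,7,8,9]=7  [2,3,4,6,7,8,9]=6  [2,4,5,6,7,8,9]=21  [3,4,5,6,7,8,9]=21
  size 8 → [0,1,2,4,6,7,8,9]=5  [0,1,2,5,6,7,8,9]=8  [1,2,3,4,6,7,8,9]=10  [1,2,4,5,6,7,8,9]=32  [2,3,4,5,6,7,8,9]=48
  first=0(d) contributes 90
  first=3(b) contributes 45
  first=5(a) contributes 15
|[w]| = 150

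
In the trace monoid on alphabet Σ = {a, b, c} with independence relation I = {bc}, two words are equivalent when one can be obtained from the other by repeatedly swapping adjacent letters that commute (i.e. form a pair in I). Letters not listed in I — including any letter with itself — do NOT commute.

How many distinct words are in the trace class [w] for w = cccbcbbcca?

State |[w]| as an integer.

84

0(c) covers ∅
1(c) covers 0:c
2(c) covers 1:c
3(b) covers ∅
4(c) covers 2:c
5(b) covers 3:b
6(b) covers 5:b
7(c) covers 4:c
8(c) covers 7:c
9(a) covers 6:b, 8:c
floor of heap: 0:c, 3:b
completions by unplaced set U, small U first (add the entries for U minus each lowest piece of U):
  |U|=1: {9}:1
  |U|=2: {6,9}:1  {8,9}:1
  |U|=3: {5,6,9}:1  {6,8,9}:2  {7,8,9}:1
  |U|=4: {3,5,6,9}:1  {4,7,8,9}:1  {5,6,8,9}:3  {6,7,8,9}:3
  |U|=5: {2,4,7,8,9}:1  {3,5,6,8,9}:4  {4,6,7,8,9}:4  {5,6,7,8,9}:6
  |U|=6: {1,2,4,7,8,9}:1  {2,4,6,7,8,9}:5  {3,5,6,7,8,9}:10  {4,5,6,7,8,9}:10
  |U|=7: {0,1,2,4,7,8,9}:1  {1,2,4,6,7,8,9}:6  {2,4,5,6,7,8,9}:15  {3,4,5,6,7,8,9}:20
  |U|=8: {0,1,2,4,6,7,8,9}:7  {1,2,4,5,6,7,8,9}:21  {2,3,4,5,6,7,8,9}:35
  start at 0(c): 56
  start at 3(b): 28
sum over floor = 84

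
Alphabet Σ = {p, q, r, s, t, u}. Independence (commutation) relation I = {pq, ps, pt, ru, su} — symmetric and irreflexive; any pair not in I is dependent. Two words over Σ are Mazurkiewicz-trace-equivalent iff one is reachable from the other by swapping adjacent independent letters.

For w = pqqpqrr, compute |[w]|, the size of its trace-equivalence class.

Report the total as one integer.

piece 0:p — minimal
piece 1:q — minimal
piece 2:q rests on {1:q}
piece 3:p rests on {0:p}
piece 4:q rests on {2:q}
piece 5:r rests on {3:p, 4:q}
piece 6:r rests on {5:r}
minimal pieces: {0:p, 1:q}
ways to finish when only these pieces remain (= sum over removing one remaining piece with nothing left below it):
  1 left: {6}→1
  2 left: {5,6}→1
  3 left: {3,5,6}→1  {4,5,6}→1
  4 left: {0,3,5,6}→1  {2,4,5,6}→1  {3,4,5,6}→2
  5 left: {0,3,4,5,6}→3  {1,2,4,5,6}→1  {2,3,4,5,6}→3
  placing 0:p first → 4 extensions
  placing 1:q first → 6 extensions
total linear extensions = 10

10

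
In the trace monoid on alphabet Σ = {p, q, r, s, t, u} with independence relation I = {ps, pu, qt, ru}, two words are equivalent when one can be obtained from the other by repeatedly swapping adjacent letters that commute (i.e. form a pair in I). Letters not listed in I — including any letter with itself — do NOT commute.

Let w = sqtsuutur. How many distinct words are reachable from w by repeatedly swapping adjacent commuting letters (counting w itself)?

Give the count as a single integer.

drop 0:s onto floor
drop 1:q onto {0:s}
drop 2:t onto {0:s}
drop 3:s onto {1:q, 2:t}
drop 4:u onto {3:s}
drop 5:u onto {4:u}
drop 6:t onto {5:u}
drop 7:u onto {6:t}
drop 8:r onto {6:t}
ground layer = {0:s}
drop-orders for the pieces not yet dropped (sum over which currently-grounded one goes next):
  1 to go: {7} 1  {8} 1
  2 to go: {7,8} 2
  3 to go: {6,7,8} 2
  4 to go: {5,6,7,8} 2
  5 to go: {4,5,6,7,8} 2
  6 to go: {3,4,5,6,7,8} 2
  7 to go: {1,3,4,5,6,7,8} 2  {2,3,4,5,6,7,8} 2
  if 0:s drops first: 4 orders

4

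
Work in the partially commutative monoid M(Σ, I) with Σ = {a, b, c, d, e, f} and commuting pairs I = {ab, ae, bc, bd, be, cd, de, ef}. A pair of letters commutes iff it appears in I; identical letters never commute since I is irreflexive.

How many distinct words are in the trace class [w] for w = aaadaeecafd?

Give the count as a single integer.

#0=a has no predecessor
#1=a depends on [0:a]
#2=a depends on [1:a]
#3=d depends on [2:a]
#4=a depends on [3:d]
#5=e has no predecessor
#6=e depends on [5:e]
#7=c depends on [4:a, 6:e]
#8=a depends on [7:c]
#9=f depends on [8:a]
#10=d depends on [9:f]
sources: [0:a, 5:e]
N(rest) = Σ N(rest − s) over sources s of rest; N(one piece) = 1:
  size 1 → [10]=1
  size 2 → [9,10]=1
  size 3 → [8,9,10]=1
  size 4 → [7,8,9,10]=1
  size 5 → [4,7,8,9,10]=1  [6,7,8,9,10]=1
  size 6 → [3,4,7,8,9,10]=1  [4,6,7,8,9,10]=2  [5,6,7,8,9,10]=1
  size 7 → [2,3,4,7,8,9,10]=1  [3,4,6,7,8,9,10]=3  [4,5,6,7,8,9,10]=3
  size 8 → [1,2,3,4,7,8,9,10]=1  [2,3,4,6,7,8,9,10]=4  [3,4,5,6,7,8,9,10]=6
  size 9 → [0,1,2,3,4,7,8,9,10]=1  [1,2,3,4,6,7,8,9,10]=5  [2,3,4,5,6,7,8,9,10]=10
  first=0(a) contributes 15
  first=5(e) contributes 6
|[w]| = 21

21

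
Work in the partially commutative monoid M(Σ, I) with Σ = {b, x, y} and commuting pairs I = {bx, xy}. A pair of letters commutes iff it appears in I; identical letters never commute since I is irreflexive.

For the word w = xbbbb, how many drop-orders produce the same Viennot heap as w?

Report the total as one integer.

piece 0:x — minimal
piece 1:b — minimal
piece 2:b rests on {1:b}
piece 3:b rests on {2:b}
piece 4:b rests on {3:b}
minimal pieces: {0:x, 1:b}
ways to finish when only these pieces remain (= sum over removing one remaining piece with nothing left below it):
  1 left: {0}→1  {4}→1
  2 left: {0,4}→2  {3,4}→1
  3 left: {0,3,4}→3  {2,3,4}→1
  placing 0:x first → 1 extensions
  placing 1:b first → 4 extensions
total linear extensions = 5

5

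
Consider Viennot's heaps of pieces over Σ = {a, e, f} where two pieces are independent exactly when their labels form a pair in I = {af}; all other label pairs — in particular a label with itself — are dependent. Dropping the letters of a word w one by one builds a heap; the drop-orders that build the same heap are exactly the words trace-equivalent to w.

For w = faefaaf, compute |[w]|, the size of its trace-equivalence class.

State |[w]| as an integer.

12

piece 0:f — minimal
piece 1:a — minimal
piece 2:e rests on {0:f, 1:a}
piece 3:f rests on {2:e}
piece 4:a rests on {2:e}
piece 5:a rests on {4:a}
piece 6:f rests on {3:f}
minimal pieces: {0:f, 1:a}
ways to finish when only these pieces remain (= sum over removing one remaining piece with nothing left below it):
  1 left: {5}→1  {6}→1
  2 left: {3,6}→1  {4,5}→1  {5,6}→2
  3 left: {3,5,6}→3  {4,5,6}→3
  4 left: {3,4,5,6}→6
  5 left: {2,3,4,5,6}→6
  placing 0:f first → 6 extensions
  placing 1:a first → 6 extensions
total linear extensions = 12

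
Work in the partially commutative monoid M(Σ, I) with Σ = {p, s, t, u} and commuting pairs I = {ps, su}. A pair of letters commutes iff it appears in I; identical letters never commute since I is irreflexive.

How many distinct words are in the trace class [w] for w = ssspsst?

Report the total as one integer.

piece 0:s — minimal
piece 1:s rests on {0:s}
piece 2:s rests on {1:s}
piece 3:p — minimal
piece 4:s rests on {2:s}
piece 5:s rests on {4:s}
piece 6:t rests on {3:p, 5:s}
minimal pieces: {0:s, 3:p}
ways to finish when only these pieces remain (= sum over removing one remaining piece with nothing left below it):
  1 left: {6}→1
  2 left: {3,6}→1  {5,6}→1
  3 left: {3,5,6}→2  {4,5,6}→1
  4 left: {2,4,5,6}→1  {3,4,5,6}→3
  5 left: {1,2,4,5,6}→1  {2,3,4,5,6}→4
  placing 0:s first → 5 extensions
  placing 3:p first → 1 extensions
total linear extensions = 6

6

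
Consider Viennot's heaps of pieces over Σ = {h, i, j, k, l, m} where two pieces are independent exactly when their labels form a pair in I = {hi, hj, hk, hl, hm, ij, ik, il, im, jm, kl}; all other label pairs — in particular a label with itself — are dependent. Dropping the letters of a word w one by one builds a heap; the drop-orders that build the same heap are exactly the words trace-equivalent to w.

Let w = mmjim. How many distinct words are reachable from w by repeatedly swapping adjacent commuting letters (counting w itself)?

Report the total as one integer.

20

0(m) covers ∅
1(m) covers 0:m
2(j) covers ∅
3(i) covers ∅
4(m) covers 1:m
floor of heap: 0:m, 2:j, 3:i
completions by unplaced set U, small U first (add the entries for U minus each lowest piece of U):
  |U|=1: {2}:1  {3}:1  {4}:1
  |U|=2: {1,4}:1  {2,3}:2  {2,4}:2  {3,4}:2
  |U|=3: {0,1,4}:1  {1,2,4}:3  {1,3,4}:3  {2,3,4}:6
  start at 0(m): 12
  start at 2(j): 4
  start at 3(i): 4
sum over floor = 20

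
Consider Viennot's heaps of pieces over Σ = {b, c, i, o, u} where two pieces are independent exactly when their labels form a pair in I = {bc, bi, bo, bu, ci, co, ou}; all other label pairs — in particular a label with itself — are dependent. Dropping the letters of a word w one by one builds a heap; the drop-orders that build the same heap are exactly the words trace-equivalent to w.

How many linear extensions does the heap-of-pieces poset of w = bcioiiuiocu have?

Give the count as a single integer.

275

0(b) covers ∅
1(c) covers ∅
2(i) covers ∅
3(o) covers 2:i
4(i) covers 3:o
5(i) covers 4:i
6(u) covers 1:c, 5:i
7(i) covers 6:u
8(o) covers 7:i
9(c) covers 6:u
10(u) covers 7:i, 9:c
floor of heap: 0:b, 1:c, 2:i
completions by unplaced set U, small U first (add the entries for U minus each lowest piece of U):
  |U|=1: {0}:1  {8}:1  {10}:1
  |U|=2: {0,8}:2  {0,10}:2  {8,10}:2  {9,10}:1
  |U|=3: {0,8,10}:6  {0,9,10}:3  {7,8,10}:2  {8,9,10}:3
  |U|=4: {0,7,8,10}:8  {0,8,9,10}:12  {7,8,9,10}:5
  |U|=5: {0,7,8,9,10}:25  {6,7,8,9,10}:5
  |U|=6: {0,6,7,8,9,10}:30  {1,6,7,8,9,10}:5  {5,6,7,8,9,10}:5
  |U|=7: {0,1,6,7,8,9,10}:35  {0,5,6,7,8,9,10}:35  {1,5,6,7,8,9,10}:10  {4,5,6,7,8,9,10}:5
  |U|=8: {0,1,5,6,7,8,9,10}:80  {0,4,5,6,7,8,9,10}:40  {1,4,5,6,7,8,9,10}:15  {3,4,5,6,7,8,9,10}:5
  |U|=9: {0,1,4,5,6,7,8,9,10}:135  {0,3,4,5,6,7,8,9,10}:45  {1,3,4,5,6,7,8,9,10}:20  {2,3,4,5,6,7,8,9,10}:5
  start at 0(b): 25
  start at 1(c): 50
  start at 2(i): 200
sum over floor = 275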